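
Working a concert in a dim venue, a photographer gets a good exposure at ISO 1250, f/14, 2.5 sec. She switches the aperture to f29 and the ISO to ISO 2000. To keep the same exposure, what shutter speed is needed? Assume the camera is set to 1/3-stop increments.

Aperture: f/14 → f/16 → f/18 → f/20 → f/22 → f/25 → f/29 — 2 stops stopped down (darker).
ISO: 1250 → 1600 → 2000 — 2/3 stop higher (brighter).
Net change so far: 1 1/3 stops darker. Offset with the shutter speed: 2.5 → 3.2 → 4 → 5 → 6.

6 s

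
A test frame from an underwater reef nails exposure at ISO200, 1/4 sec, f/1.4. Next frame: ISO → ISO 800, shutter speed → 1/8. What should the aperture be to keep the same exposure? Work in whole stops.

f/2

ISO: 200 → 400 → 800 — 2 stops higher (brighter).
Shutter speed: 1/4 → 1/8 — 1 stop shorter (darker).
Net change so far: 1 stop brighter. Offset with the aperture: f/1.4 → f/2.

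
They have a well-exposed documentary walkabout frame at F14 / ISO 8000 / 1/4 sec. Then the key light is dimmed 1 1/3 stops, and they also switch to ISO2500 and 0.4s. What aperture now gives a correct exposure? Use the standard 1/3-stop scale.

Scene light: 1 1/3 stops darker.
ISO: 8000 → 6400 → 5000 → 4000 → 3200 → 2500 — 1 2/3 stops dropped (darker).
Shutter speed: 1/4 → 0.3 → 0.4 — 2/3 stop longer (brighter).
Net so far: 2 1/3 stops darker. Aperture: f/14 → f/13 → f/11 → f/10 → f/9 → f/8 → f/7.1 → f/6.3.

f/6.3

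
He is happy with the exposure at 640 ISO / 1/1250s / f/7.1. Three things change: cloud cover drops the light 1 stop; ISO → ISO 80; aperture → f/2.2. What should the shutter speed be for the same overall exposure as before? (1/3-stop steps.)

Scene light: 1 stop darker.
ISO: 640 → 500 → 400 → 320 → 250 → 200 → 160 → 125 → 100 → 80 — 3 stops dropped (darker).
Aperture: f/7.1 → f/6.3 → f/5.6 → f/5 → f/4.5 → f/4 → f/3.5 → f/3.2 → f/2.8 → f/2.5 → f/2.2 — 3 1/3 stops wider (brighter).
Net so far: 2/3 stop darker. Shutter speed: 1/1250 → 1/1000 → 1/800.

1/800s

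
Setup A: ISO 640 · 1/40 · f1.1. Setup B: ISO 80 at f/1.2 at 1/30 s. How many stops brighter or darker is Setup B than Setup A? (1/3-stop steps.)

Aperture: f/1.1 → f/1.2 — 1/3 stop stopped down (darker).
Shutter speed: 1/40 → 1/30 — 1/3 stop slower (brighter).
ISO: 640 → 500 → 400 → 320 → 250 → 200 → 160 → 125 → 100 → 80 — 3 stops dropped (darker).
Net: −1/3 +1/3 −3 = −3 stops.

3 stops darker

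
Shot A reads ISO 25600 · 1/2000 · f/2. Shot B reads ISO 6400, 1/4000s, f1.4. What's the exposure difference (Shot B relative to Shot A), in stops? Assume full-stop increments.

Aperture: f/2 → f/1.4 — 1 stop opened up (brighter).
Shutter speed: 1/2000 → 1/4000 — 1 stop shorter (darker).
ISO: 25600 → 12800 → 6400 — 2 stops dropped (darker).
Net: +1 −1 −2 = −2 stops.

2 stops darker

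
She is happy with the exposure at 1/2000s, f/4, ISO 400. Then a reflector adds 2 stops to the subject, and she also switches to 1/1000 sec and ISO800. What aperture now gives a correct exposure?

f/16

Scene light: 2 stops brighter.
Shutter speed: 1/2000 → 1/1000 — 1 stop slower (brighter).
ISO: 400 → 800 — 1 stop raised (brighter).
Net so far: 4 stops brighter. Aperture: f/4 → f/5.6 → f/8 → f/11 → f/16.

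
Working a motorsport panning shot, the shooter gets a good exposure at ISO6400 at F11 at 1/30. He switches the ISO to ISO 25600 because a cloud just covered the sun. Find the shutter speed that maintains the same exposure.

ISO: 6400 → 12800 → 25600 — 2 stops raised (brighter).
Need 2 stops darker from the shutter speed: 1/30 → 1/60 → 1/125.

1/125s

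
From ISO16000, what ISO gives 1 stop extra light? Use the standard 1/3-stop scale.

ISO 32000

ISO: 16000 → 20000 → 25600 → 32000 — 1 stop raised (brighter).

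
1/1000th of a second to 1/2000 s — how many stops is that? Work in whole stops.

1/1000 → 1/2000 — count the steps: 1 stop.

1 stop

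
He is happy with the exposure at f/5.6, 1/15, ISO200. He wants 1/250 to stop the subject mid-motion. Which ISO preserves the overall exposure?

ISO 3200

Shutter speed: 1/15 → 1/30 → 1/60 → 1/125 → 1/250 — 4 stops faster (darker).
Need 4 stops brighter from the ISO: 200 → 400 → 800 → 1600 → 3200.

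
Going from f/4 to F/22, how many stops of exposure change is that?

f/4 → f/5.6 → f/8 → f/11 → f/16 → f/22 — count the steps: 5 stops.

5 stops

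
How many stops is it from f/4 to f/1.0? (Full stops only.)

f/4 → f/2.8 → f/2 → f/1.4 → f/1.0 — count the steps: 4 stops.

4 stops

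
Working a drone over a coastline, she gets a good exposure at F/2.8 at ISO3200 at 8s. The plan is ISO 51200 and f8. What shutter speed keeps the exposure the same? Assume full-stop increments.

ISO: 3200 → 6400 → 12800 → 25600 → 51200 — 4 stops raised (brighter).
Aperture: f/2.8 → f/4 → f/5.6 → f/8 — 3 stops stopped down (darker).
Net change so far: 1 stop brighter. Offset with the shutter speed: 8 → 4.

4 s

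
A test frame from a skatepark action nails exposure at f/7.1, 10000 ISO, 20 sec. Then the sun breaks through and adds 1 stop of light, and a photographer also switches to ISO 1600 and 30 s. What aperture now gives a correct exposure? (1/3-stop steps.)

Scene light: 1 stop brighter.
ISO: 10000 → 8000 → 6400 → 5000 → 4000 → 3200 → 2500 → 2000 → 1600 — 2 2/3 stops dropped (darker).
Shutter speed: 20 → 25 → 30 — 2/3 stop longer (brighter).
Net so far: 1 stop darker. Aperture: f/7.1 → f/6.3 → f/5.6 → f/5.

f/5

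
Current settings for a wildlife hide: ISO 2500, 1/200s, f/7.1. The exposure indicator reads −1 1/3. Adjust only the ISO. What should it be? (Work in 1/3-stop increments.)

Underexposed by 1 1/3 stops → need 1 1/3 stops brighter.
ISO: 2500 → 3200 → 4000 → 5000 → 6400.

ISO 6400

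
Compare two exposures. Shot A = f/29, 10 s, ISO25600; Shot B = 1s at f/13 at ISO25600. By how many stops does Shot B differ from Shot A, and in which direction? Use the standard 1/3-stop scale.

Aperture: f/29 → f/25 → f/22 → f/20 → f/18 → f/16 → f/14 → f/13 — 2 1/3 stops opened up (brighter).
Shutter speed: 10 → 8 → 6 → 5 → 4 → 3.2 → 2.5 → 2 → 1.6 → 1.3 → 1 — 3 1/3 stops shorter (darker).
ISO: unchanged.
Net: +2 1/3 −3 1/3 = −1 stop.

1 stop darker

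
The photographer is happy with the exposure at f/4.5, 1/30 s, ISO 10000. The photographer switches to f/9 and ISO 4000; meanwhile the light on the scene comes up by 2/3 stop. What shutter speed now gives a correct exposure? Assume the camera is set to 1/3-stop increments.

Scene light: 2/3 stop brighter.
Aperture: f/4.5 → f/5 → f/5.6 → f/6.3 → f/7.1 → f/8 → f/9 — 2 stops stopped down (darker).
ISO: 10000 → 8000 → 6400 → 5000 → 4000 — 1 1/3 stops dropped (darker).
Net so far: 2 2/3 stops darker. Shutter speed: 1/30 → 1/25 → 1/20 → 1/15 → 1/13 → 1/10 → 1/8 → 1/6 → 1/5.

1/5s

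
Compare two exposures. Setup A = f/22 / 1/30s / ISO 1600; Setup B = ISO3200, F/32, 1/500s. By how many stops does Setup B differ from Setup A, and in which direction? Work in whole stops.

4 stops darker

Aperture: f/22 → f/32 — 1 stop narrower (darker).
Shutter speed: 1/30 → 1/60 → 1/125 → 1/250 → 1/500 — 4 stops shorter (darker).
ISO: 1600 → 3200 — 1 stop raised (brighter).
Net: −1 −4 +1 = −4 stops.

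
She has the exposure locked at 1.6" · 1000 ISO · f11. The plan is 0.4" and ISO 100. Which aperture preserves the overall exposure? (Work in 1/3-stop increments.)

f/1.8

Shutter speed: 1.6 → 1.3 → 1 → 0.8 → 0.6 → 0.5 → 0.4 — 2 stops shorter (darker).
ISO: 1000 → 800 → 640 → 500 → 400 → 320 → 250 → 200 → 160 → 125 → 100 — 3 1/3 stops dropped (darker).
Net change so far: 5 1/3 stops darker. Offset with the aperture: f/11 → f/10 → f/9 → f/8 → f/7.1 → f/6.3 → f/5.6 → f/5 → f/4.5 → f/4 → f/3.5 → f/3.2 → f/2.8 → f/2.5 → f/2.2 → f/2 → f/1.8.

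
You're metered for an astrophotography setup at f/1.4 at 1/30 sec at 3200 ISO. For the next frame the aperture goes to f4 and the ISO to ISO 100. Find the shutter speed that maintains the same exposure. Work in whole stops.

Aperture: f/1.4 → f/2 → f/2.8 → f/4 — 3 stops stopped down (darker).
ISO: 3200 → 1600 → 800 → 400 → 200 → 100 — 5 stops dropped (darker).
Net change so far: 8 stops darker. Offset with the shutter speed: 1/30 → 1/15 → 1/8 → 1/4 → 1/2 → 1 → 2 → 4 → 8.

8 s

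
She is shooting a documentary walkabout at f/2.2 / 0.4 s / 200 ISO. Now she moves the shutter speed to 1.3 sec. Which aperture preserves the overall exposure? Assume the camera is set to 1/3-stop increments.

f/4

Shutter speed: 0.4 → 0.5 → 0.6 → 0.8 → 1 → 1.3 — 1 2/3 stops slower (brighter).
Need 1 2/3 stops darker from the aperture: f/2.2 → f/2.5 → f/2.8 → f/3.2 → f/3.5 → f/4.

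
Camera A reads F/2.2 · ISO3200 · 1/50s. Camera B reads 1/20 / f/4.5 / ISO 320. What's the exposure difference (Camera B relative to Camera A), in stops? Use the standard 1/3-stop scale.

4 stops darker

Aperture: f/2.2 → f/2.5 → f/2.8 → f/3.2 → f/3.5 → f/4 → f/4.5 — 2 stops narrower (darker).
Shutter speed: 1/50 → 1/40 → 1/30 → 1/25 → 1/20 — 1 1/3 stops longer (brighter).
ISO: 3200 → 2500 → 2000 → 1600 → 1250 → 1000 → 800 → 640 → 500 → 400 → 320 — 3 1/3 stops lower (darker).
Net: −2 +1 1/3 −3 1/3 = −4 stops.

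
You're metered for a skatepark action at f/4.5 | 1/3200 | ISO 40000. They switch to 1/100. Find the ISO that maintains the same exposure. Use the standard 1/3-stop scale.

ISO 1250

Shutter speed: 1/3200 → 1/2500 → 1/2000 → 1/1600 → 1/1250 → 1/1000 → 1/800 → 1/640 → 1/500 → 1/400 → 1/320 → 1/250 → 1/200 → 1/160 → 1/125 → 1/100 — 5 stops slower (brighter).
Need 5 stops darker from the ISO: 40000 → 32000 → 25600 → 20000 → 16000 → 12800 → 10000 → 8000 → 6400 → 5000 → 4000 → 3200 → 2500 → 2000 → 1600 → 1250.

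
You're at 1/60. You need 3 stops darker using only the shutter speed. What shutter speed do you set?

Shutter speed: 1/60 → 1/125 → 1/250 → 1/500 — 3 stops shorter (darker).

1/500s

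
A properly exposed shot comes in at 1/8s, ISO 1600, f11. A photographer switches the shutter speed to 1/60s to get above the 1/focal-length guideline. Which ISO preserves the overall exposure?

ISO 12800

Shutter speed: 1/8 → 1/15 → 1/30 → 1/60 — 3 stops shorter (darker).
Need 3 stops brighter from the ISO: 1600 → 3200 → 6400 → 12800.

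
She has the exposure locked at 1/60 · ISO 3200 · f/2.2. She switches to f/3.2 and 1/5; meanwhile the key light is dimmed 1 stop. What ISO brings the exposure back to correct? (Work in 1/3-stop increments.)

ISO 1000

Scene light: 1 stop darker.
Aperture: f/2.2 → f/2.5 → f/2.8 → f/3.2 — 1 stop smaller aperture (darker).
Shutter speed: 1/60 → 1/50 → 1/40 → 1/30 → 1/25 → 1/20 → 1/15 → 1/13 → 1/10 → 1/8 → 1/6 → 1/5 — 3 2/3 stops slower (brighter).
Net so far: 1 2/3 stops brighter. ISO: 3200 → 2500 → 2000 → 1600 → 1250 → 1000.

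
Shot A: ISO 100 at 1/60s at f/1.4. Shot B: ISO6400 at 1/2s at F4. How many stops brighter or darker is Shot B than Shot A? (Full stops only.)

Aperture: f/1.4 → f/2 → f/2.8 → f/4 — 3 stops narrower (darker).
Shutter speed: 1/60 → 1/30 → 1/15 → 1/8 → 1/4 → 1/2 — 5 stops slower (brighter).
ISO: 100 → 200 → 400 → 800 → 1600 → 3200 → 6400 — 6 stops raised (brighter).
Net: −3 +5 +6 = +8 stops.

8 stops brighter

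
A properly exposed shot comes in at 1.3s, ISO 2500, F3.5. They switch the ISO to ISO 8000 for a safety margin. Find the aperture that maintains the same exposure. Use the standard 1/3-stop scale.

f/6.3

ISO: 2500 → 3200 → 4000 → 5000 → 6400 → 8000 — 1 2/3 stops higher (brighter).
Need 1 2/3 stops darker from the aperture: f/3.5 → f/4 → f/4.5 → f/5 → f/5.6 → f/6.3.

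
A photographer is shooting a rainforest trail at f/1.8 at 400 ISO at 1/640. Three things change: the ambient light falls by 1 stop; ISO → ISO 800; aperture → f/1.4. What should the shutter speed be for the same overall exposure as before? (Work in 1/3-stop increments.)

1/1000s

Scene light: 1 stop darker.
ISO: 400 → 500 → 640 → 800 — 1 stop raised (brighter).
Aperture: f/1.8 → f/1.6 → f/1.4 — 2/3 stop opened up (brighter).
Net so far: 2/3 stop brighter. Shutter speed: 1/640 → 1/800 → 1/1000.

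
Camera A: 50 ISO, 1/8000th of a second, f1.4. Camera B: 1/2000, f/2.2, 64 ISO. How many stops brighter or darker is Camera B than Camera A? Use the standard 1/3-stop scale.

Aperture: f/1.4 → f/1.6 → f/1.8 → f/2 → f/2.2 — 1 1/3 stops stopped down (darker).
Shutter speed: 1/8000 → 1/6400 → 1/5000 → 1/4000 → 1/3200 → 1/2500 → 1/2000 — 2 stops slower (brighter).
ISO: 50 → 64 — 1/3 stop higher (brighter).
Net: −1 1/3 +2 +1/3 = +1 stop.

1 stop brighter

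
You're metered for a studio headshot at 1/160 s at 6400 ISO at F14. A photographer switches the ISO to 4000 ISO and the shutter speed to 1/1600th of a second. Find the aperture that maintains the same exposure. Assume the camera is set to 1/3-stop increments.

ISO: 6400 → 5000 → 4000 — 2/3 stop dropped (darker).
Shutter speed: 1/160 → 1/200 → 1/250 → 1/320 → 1/400 → 1/500 → 1/640 → 1/800 → 1/1000 → 1/1250 → 1/1600 — 3 1/3 stops shorter (darker).
Net change so far: 4 stops darker. Offset with the aperture: f/14 → f/13 → f/11 → f/10 → f/9 → f/8 → f/7.1 → f/6.3 → f/5.6 → f/5 → f/4.5 → f/4 → f/3.5.

f/3.5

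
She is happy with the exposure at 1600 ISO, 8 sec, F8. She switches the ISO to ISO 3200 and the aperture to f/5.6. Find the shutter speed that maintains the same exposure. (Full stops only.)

2 s

ISO: 1600 → 3200 — 1 stop raised (brighter).
Aperture: f/8 → f/5.6 — 1 stop opened up (brighter).
Net change so far: 2 stops brighter. Offset with the shutter speed: 8 → 4 → 2.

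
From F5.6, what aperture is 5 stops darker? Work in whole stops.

f/32

Aperture: f/5.6 → f/8 → f/11 → f/16 → f/22 → f/32 — 5 stops stopped down (darker).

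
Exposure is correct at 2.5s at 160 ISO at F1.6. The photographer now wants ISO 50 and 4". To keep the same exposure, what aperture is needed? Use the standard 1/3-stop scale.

ISO: 160 → 125 → 100 → 80 → 64 → 50 — 1 2/3 stops dropped (darker).
Shutter speed: 2.5 → 3.2 → 4 — 2/3 stop longer (brighter).
Net change so far: 1 stop darker. Offset with the aperture: f/1.6 → f/1.4 → f/1.2 → f/1.1.

f/1.1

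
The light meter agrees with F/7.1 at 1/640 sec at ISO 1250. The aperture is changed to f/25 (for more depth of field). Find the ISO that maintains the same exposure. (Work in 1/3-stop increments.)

ISO 16000

Aperture: f/7.1 → f/8 → f/9 → f/10 → f/11 → f/13 → f/14 → f/16 → f/18 → f/20 → f/22 → f/25 — 3 2/3 stops stopped down (darker).
Need 3 2/3 stops brighter from the ISO: 1250 → 1600 → 2000 → 2500 → 3200 → 4000 → 5000 → 6400 → 8000 → 10000 → 12800 → 16000.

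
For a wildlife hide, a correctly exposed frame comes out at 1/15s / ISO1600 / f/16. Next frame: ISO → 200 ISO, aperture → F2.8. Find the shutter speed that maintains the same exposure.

ISO: 1600 → 800 → 400 → 200 — 3 stops dropped (darker).
Aperture: f/16 → f/11 → f/8 → f/5.6 → f/4 → f/2.8 — 5 stops larger aperture (brighter).
Net change so far: 2 stops brighter. Offset with the shutter speed: 1/15 → 1/30 → 1/60.

1/60s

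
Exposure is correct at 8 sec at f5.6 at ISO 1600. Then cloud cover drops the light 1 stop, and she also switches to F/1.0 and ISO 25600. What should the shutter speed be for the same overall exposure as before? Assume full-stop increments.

Scene light: 1 stop darker.
Aperture: f/5.6 → f/4 → f/2.8 → f/2 → f/1.4 → f/1.0 — 5 stops opened up (brighter).
ISO: 1600 → 3200 → 6400 → 12800 → 25600 — 4 stops higher (brighter).
Net so far: 8 stops brighter. Shutter speed: 8 → 4 → 2 → 1 → 1/2 → 1/4 → 1/8 → 1/15 → 1/30.

1/30s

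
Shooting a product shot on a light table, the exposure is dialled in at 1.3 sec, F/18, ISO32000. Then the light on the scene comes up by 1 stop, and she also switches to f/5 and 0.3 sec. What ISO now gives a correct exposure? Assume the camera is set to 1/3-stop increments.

ISO 5000

Scene light: 1 stop brighter.
Aperture: f/18 → f/16 → f/14 → f/13 → f/11 → f/10 → f/9 → f/8 → f/7.1 → f/6.3 → f/5.6 → f/5 — 3 2/3 stops wider (brighter).
Shutter speed: 1.3 → 1 → 0.8 → 0.6 → 0.5 → 0.4 → 0.3 — 2 stops faster (darker).
Net so far: 2 2/3 stops brighter. ISO: 32000 → 25600 → 20000 → 16000 → 12800 → 10000 → 8000 → 6400 → 5000.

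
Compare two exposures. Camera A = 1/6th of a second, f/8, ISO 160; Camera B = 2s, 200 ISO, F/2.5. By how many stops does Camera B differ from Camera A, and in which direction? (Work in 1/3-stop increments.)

Aperture: f/8 → f/7.1 → f/6.3 → f/5.6 → f/5 → f/4.5 → f/4 → f/3.5 → f/3.2 → f/2.8 → f/2.5 — 3 1/3 stops wider (brighter).
Shutter speed: 1/6 → 1/5 → 1/4 → 0.3 → 0.4 → 0.5 → 0.6 → 0.8 → 1 → 1.3 → 1.6 → 2 — 3 2/3 stops slower (brighter).
ISO: 160 → 200 — 1/3 stop raised (brighter).
Net: +3 1/3 +3 2/3 +1/3 = +7 1/3 stops.

7 1/3 stops brighter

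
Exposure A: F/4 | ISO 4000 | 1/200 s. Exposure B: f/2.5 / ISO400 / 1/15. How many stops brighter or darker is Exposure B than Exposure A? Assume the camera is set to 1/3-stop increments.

1 2/3 stops brighter

Aperture: f/4 → f/3.5 → f/3.2 → f/2.8 → f/2.5 — 1 1/3 stops opened up (brighter).
Shutter speed: 1/200 → 1/160 → 1/125 → 1/100 → 1/80 → 1/60 → 1/50 → 1/40 → 1/30 → 1/25 → 1/20 → 1/15 — 3 2/3 stops longer (brighter).
ISO: 4000 → 3200 → 2500 → 2000 → 1600 → 1250 → 1000 → 800 → 640 → 500 → 400 — 3 1/3 stops dropped (darker).
Net: +1 1/3 +3 2/3 −3 1/3 = +1 2/3 stops.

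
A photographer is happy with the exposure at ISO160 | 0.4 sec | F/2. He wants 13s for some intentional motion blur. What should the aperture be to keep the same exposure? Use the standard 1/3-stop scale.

f/11

Shutter speed: 0.4 → 0.5 → 0.6 → 0.8 → 1 → 1.3 → 1.6 → 2 → 2.5 → 3.2 → 4 → 5 → 6 → 8 → 10 → 13 — 5 stops slower (brighter).
Need 5 stops darker from the aperture: f/2 → f/2.2 → f/2.5 → f/2.8 → f/3.2 → f/3.5 → f/4 → f/4.5 → f/5 → f/5.6 → f/6.3 → f/7.1 → f/8 → f/9 → f/10 → f/11.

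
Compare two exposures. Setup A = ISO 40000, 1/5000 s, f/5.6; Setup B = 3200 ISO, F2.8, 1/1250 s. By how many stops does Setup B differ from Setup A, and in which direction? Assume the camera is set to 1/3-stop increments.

1/3 stop brighter

Aperture: f/5.6 → f/5 → f/4.5 → f/4 → f/3.5 → f/3.2 → f/2.8 — 2 stops larger aperture (brighter).
Shutter speed: 1/5000 → 1/4000 → 1/3200 → 1/2500 → 1/2000 → 1/1600 → 1/1250 — 2 stops slower (brighter).
ISO: 40000 → 32000 → 25600 → 20000 → 16000 → 12800 → 10000 → 8000 → 6400 → 5000 → 4000 → 3200 — 3 2/3 stops dropped (darker).
Net: +2 +2 −3 2/3 = +1/3 stops.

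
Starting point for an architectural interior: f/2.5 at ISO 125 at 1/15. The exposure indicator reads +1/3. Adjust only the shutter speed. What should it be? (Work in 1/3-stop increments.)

1/20s

Overexposed by 1/3 stop → need 1/3 stop darker.
Shutter speed: 1/15 → 1/20.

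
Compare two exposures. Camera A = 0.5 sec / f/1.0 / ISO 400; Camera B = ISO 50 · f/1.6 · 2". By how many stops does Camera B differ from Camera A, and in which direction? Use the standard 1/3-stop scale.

2 1/3 stops darker

Aperture: f/1.0 → f/1.1 → f/1.2 → f/1.4 → f/1.6 — 1 1/3 stops smaller aperture (darker).
Shutter speed: 0.5 → 0.6 → 0.8 → 1 → 1.3 → 1.6 → 2 — 2 stops longer (brighter).
ISO: 400 → 320 → 250 → 200 → 160 → 125 → 100 → 80 → 64 → 50 — 3 stops lower (darker).
Net: −1 1/3 +2 −3 = −2 1/3 stops.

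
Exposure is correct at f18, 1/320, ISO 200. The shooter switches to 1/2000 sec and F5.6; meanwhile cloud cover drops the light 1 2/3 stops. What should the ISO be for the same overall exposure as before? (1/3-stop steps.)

Scene light: 1 2/3 stops darker.
Shutter speed: 1/320 → 1/400 → 1/500 → 1/640 → 1/800 → 1/1000 → 1/1250 → 1/1600 → 1/2000 — 2 2/3 stops faster (darker).
Aperture: f/18 → f/16 → f/14 → f/13 → f/11 → f/10 → f/9 → f/8 → f/7.1 → f/6.3 → f/5.6 — 3 1/3 stops larger aperture (brighter).
Net so far: 1 stop darker. ISO: 200 → 250 → 320 → 400.

ISO 400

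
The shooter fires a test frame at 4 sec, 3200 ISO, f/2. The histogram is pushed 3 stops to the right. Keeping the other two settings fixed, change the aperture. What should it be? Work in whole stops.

Overexposed by 3 stops → need 3 stops darker.
Aperture: f/2 → f/2.8 → f/4 → f/5.6.

f/5.6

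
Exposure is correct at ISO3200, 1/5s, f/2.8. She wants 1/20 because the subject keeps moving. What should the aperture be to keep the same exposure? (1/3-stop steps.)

f/1.4

Shutter speed: 1/5 → 1/6 → 1/8 → 1/10 → 1/13 → 1/15 → 1/20 — 2 stops faster (darker).
Need 2 stops brighter from the aperture: f/2.8 → f/2.5 → f/2.2 → f/2 → f/1.8 → f/1.6 → f/1.4.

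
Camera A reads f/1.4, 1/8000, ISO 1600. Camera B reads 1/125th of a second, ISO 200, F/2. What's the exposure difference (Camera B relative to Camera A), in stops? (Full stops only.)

Aperture: f/1.4 → f/2 — 1 stop smaller aperture (darker).
Shutter speed: 1/8000 → 1/4000 → 1/2000 → 1/1000 → 1/500 → 1/250 → 1/125 — 6 stops slower (brighter).
ISO: 1600 → 800 → 400 → 200 — 3 stops lower (darker).
Net: −1 +6 −3 = +2 stops.

2 stops brighter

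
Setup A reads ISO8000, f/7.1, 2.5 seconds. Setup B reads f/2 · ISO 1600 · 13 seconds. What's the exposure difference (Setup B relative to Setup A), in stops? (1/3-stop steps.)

3 2/3 stops brighter

Aperture: f/7.1 → f/6.3 → f/5.6 → f/5 → f/4.5 → f/4 → f/3.5 → f/3.2 → f/2.8 → f/2.5 → f/2.2 → f/2 — 3 2/3 stops wider (brighter).
Shutter speed: 2.5 → 3.2 → 4 → 5 → 6 → 8 → 10 → 13 — 2 1/3 stops longer (brighter).
ISO: 8000 → 6400 → 5000 → 4000 → 3200 → 2500 → 2000 → 1600 — 2 1/3 stops dropped (darker).
Net: +3 2/3 +2 1/3 −2 1/3 = +3 2/3 stops.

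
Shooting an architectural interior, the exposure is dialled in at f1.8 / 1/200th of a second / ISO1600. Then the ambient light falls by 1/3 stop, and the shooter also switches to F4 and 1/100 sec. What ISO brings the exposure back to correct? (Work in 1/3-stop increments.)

Scene light: 1/3 stop darker.
Aperture: f/1.8 → f/2 → f/2.2 → f/2.5 → f/2.8 → f/3.2 → f/3.5 → f/4 — 2 1/3 stops stopped down (darker).
Shutter speed: 1/200 → 1/160 → 1/125 → 1/100 — 1 stop longer (brighter).
Net so far: 1 2/3 stops darker. ISO: 1600 → 2000 → 2500 → 3200 → 4000 → 5000.

ISO 5000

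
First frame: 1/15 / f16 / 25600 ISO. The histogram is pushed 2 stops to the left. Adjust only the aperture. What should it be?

f/8

Underexposed by 2 stops → need 2 stops brighter.
Aperture: f/16 → f/11 → f/8.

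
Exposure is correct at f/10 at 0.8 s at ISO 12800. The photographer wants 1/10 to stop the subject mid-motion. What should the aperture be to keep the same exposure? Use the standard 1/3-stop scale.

Shutter speed: 0.8 → 0.6 → 0.5 → 0.4 → 0.3 → 1/4 → 1/5 → 1/6 → 1/8 → 1/10 — 3 stops faster (darker).
Need 3 stops brighter from the aperture: f/10 → f/9 → f/8 → f/7.1 → f/6.3 → f/5.6 → f/5 → f/4.5 → f/4 → f/3.5.

f/3.5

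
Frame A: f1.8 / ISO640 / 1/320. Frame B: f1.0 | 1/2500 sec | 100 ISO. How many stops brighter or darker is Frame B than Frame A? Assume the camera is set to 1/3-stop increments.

4 stops darker

Aperture: f/1.8 → f/1.6 → f/1.4 → f/1.2 → f/1.1 → f/1.0 — 1 2/3 stops larger aperture (brighter).
Shutter speed: 1/320 → 1/400 → 1/500 → 1/640 → 1/800 → 1/1000 → 1/1250 → 1/1600 → 1/2000 → 1/2500 — 3 stops faster (darker).
ISO: 640 → 500 → 400 → 320 → 250 → 200 → 160 → 125 → 100 — 2 2/3 stops lower (darker).
Net: +1 2/3 −3 −2 2/3 = −4 stops.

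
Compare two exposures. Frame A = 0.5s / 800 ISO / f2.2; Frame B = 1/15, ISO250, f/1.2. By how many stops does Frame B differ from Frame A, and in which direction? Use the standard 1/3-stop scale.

Aperture: f/2.2 → f/2 → f/1.8 → f/1.6 → f/1.4 → f/1.2 — 1 2/3 stops wider (brighter).
Shutter speed: 0.5 → 0.4 → 0.3 → 1/4 → 1/5 → 1/6 → 1/8 → 1/10 → 1/13 → 1/15 — 3 stops shorter (darker).
ISO: 800 → 640 → 500 → 400 → 320 → 250 — 1 2/3 stops dropped (darker).
Net: +1 2/3 −3 −1 2/3 = −3 stops.

3 stops darker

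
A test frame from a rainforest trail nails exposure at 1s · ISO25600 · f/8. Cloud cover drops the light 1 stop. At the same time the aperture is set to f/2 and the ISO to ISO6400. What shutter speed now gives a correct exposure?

1/2s

Scene light: 1 stop darker.
Aperture: f/8 → f/5.6 → f/4 → f/2.8 → f/2 — 4 stops wider (brighter).
ISO: 25600 → 12800 → 6400 — 2 stops lower (darker).
Net so far: 1 stop brighter. Shutter speed: 1 → 1/2.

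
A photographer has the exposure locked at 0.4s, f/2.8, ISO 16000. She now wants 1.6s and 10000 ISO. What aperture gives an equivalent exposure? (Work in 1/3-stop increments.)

Shutter speed: 0.4 → 0.5 → 0.6 → 0.8 → 1 → 1.3 → 1.6 — 2 stops slower (brighter).
ISO: 16000 → 12800 → 10000 — 2/3 stop dropped (darker).
Net change so far: 1 1/3 stops brighter. Offset with the aperture: f/2.8 → f/3.2 → f/3.5 → f/4 → f/4.5.

f/4.5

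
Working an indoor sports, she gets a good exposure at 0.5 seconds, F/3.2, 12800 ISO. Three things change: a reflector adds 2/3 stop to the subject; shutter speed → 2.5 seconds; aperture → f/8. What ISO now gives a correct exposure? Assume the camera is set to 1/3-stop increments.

ISO 10000

Scene light: 2/3 stop brighter.
Shutter speed: 0.5 → 0.6 → 0.8 → 1 → 1.3 → 1.6 → 2 → 2.5 — 2 1/3 stops longer (brighter).
Aperture: f/3.2 → f/3.5 → f/4 → f/4.5 → f/5 → f/5.6 → f/6.3 → f/7.1 → f/8 — 2 2/3 stops smaller aperture (darker).
Net so far: 1/3 stop brighter. ISO: 12800 → 10000.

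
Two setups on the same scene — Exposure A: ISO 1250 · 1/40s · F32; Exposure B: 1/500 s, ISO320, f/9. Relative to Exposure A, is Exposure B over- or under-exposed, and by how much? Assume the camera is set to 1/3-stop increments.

2 stops darker

Aperture: f/32 → f/29 → f/25 → f/22 → f/20 → f/18 → f/16 → f/14 → f/13 → f/11 → f/10 → f/9 — 3 2/3 stops larger aperture (brighter).
Shutter speed: 1/40 → 1/50 → 1/60 → 1/80 → 1/100 → 1/125 → 1/160 → 1/200 → 1/250 → 1/320 → 1/400 → 1/500 — 3 2/3 stops faster (darker).
ISO: 1250 → 1000 → 800 → 640 → 500 → 400 → 320 — 2 stops dropped (darker).
Net: +3 2/3 −3 2/3 −2 = −2 stops.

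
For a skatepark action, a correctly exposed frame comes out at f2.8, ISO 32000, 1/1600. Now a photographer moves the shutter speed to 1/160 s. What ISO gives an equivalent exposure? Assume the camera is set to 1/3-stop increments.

Shutter speed: 1/1600 → 1/1250 → 1/1000 → 1/800 → 1/640 → 1/500 → 1/400 → 1/320 → 1/250 → 1/200 → 1/160 — 3 1/3 stops longer (brighter).
Need 3 1/3 stops darker from the ISO: 32000 → 25600 → 20000 → 16000 → 12800 → 10000 → 8000 → 6400 → 5000 → 4000 → 3200.

ISO 3200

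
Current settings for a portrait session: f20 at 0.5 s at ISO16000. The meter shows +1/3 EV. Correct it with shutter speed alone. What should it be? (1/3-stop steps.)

0.4 s

Overexposed by 1/3 stop → need 1/3 stop darker.
Shutter speed: 0.5 → 0.4.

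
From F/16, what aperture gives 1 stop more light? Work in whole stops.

Aperture: f/16 → f/11 — 1 stop larger aperture (brighter).

f/11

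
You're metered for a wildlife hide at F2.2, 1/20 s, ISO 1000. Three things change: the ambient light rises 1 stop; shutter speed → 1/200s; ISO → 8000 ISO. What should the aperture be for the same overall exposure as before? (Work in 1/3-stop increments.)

Scene light: 1 stop brighter.
Shutter speed: 1/20 → 1/25 → 1/30 → 1/40 → 1/50 → 1/60 → 1/80 → 1/100 → 1/125 → 1/160 → 1/200 — 3 1/3 stops shorter (darker).
ISO: 1000 → 1250 → 1600 → 2000 → 2500 → 3200 → 4000 → 5000 → 6400 → 8000 — 3 stops raised (brighter).
Net so far: 2/3 stop brighter. Aperture: f/2.2 → f/2.5 → f/2.8.

f/2.8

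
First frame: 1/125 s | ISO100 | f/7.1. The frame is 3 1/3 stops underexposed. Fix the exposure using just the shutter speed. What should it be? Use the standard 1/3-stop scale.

Underexposed by 3 1/3 stops → need 3 1/3 stops brighter.
Shutter speed: 1/125 → 1/100 → 1/80 → 1/60 → 1/50 → 1/40 → 1/30 → 1/25 → 1/20 → 1/15 → 1/13.

1/13s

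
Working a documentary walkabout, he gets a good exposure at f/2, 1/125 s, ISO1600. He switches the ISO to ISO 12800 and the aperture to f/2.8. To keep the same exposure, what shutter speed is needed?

ISO: 1600 → 3200 → 6400 → 12800 — 3 stops raised (brighter).
Aperture: f/2 → f/2.8 — 1 stop smaller aperture (darker).
Net change so far: 2 stops brighter. Offset with the shutter speed: 1/125 → 1/250 → 1/500.

1/500s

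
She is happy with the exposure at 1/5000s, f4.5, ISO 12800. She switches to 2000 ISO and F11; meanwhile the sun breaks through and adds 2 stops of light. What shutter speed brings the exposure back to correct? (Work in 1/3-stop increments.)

1/500s

Scene light: 2 stops brighter.
ISO: 12800 → 10000 → 8000 → 6400 → 5000 → 4000 → 3200 → 2500 → 2000 — 2 2/3 stops lower (darker).
Aperture: f/4.5 → f/5 → f/5.6 → f/6.3 → f/7.1 → f/8 → f/9 → f/10 → f/11 — 2 2/3 stops narrower (darker).
Net so far: 3 1/3 stops darker. Shutter speed: 1/5000 → 1/4000 → 1/3200 → 1/2500 → 1/2000 → 1/1600 → 1/1250 → 1/1000 → 1/800 → 1/640 → 1/500.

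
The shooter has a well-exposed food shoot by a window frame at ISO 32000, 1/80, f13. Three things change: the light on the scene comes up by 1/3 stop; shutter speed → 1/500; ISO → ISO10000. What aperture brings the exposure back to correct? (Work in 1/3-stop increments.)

Scene light: 1/3 stop brighter.
Shutter speed: 1/80 → 1/100 → 1/125 → 1/160 → 1/200 → 1/250 → 1/320 → 1/400 → 1/500 — 2 2/3 stops faster (darker).
ISO: 32000 → 25600 → 20000 → 16000 → 12800 → 10000 — 1 2/3 stops dropped (darker).
Net so far: 4 stops darker. Aperture: f/13 → f/11 → f/10 → f/9 → f/8 → f/7.1 → f/6.3 → f/5.6 → f/5 → f/4.5 → f/4 → f/3.5 → f/3.2.

f/3.2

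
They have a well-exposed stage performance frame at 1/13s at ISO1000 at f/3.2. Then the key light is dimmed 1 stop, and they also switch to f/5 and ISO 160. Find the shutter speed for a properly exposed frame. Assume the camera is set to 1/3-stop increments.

2.5 s

Scene light: 1 stop darker.
Aperture: f/3.2 → f/3.5 → f/4 → f/4.5 → f/5 — 1 1/3 stops smaller aperture (darker).
ISO: 1000 → 800 → 640 → 500 → 400 → 320 → 250 → 200 → 160 — 2 2/3 stops lower (darker).
Net so far: 5 stops darker. Shutter speed: 1/13 → 1/10 → 1/8 → 1/6 → 1/5 → 1/4 → 0.3 → 0.4 → 0.5 → 0.6 → 0.8 → 1 → 1.3 → 1.6 → 2 → 2.5.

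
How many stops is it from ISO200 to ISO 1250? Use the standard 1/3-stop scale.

2 2/3 stops

200 → 250 → 320 → 400 → 500 → 640 → 800 → 1000 → 1250 — count the steps: 8 third-stops = 2 2/3 stops.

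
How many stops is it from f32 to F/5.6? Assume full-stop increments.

5 stops

f/32 → f/22 → f/16 → f/11 → f/8 → f/5.6 — count the steps: 5 stops.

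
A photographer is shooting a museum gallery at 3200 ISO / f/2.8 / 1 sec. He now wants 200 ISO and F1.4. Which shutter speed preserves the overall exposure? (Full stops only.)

4 s

ISO: 3200 → 1600 → 800 → 400 → 200 — 4 stops lower (darker).
Aperture: f/2.8 → f/2 → f/1.4 — 2 stops wider (brighter).
Net change so far: 2 stops darker. Offset with the shutter speed: 1 → 2 → 4.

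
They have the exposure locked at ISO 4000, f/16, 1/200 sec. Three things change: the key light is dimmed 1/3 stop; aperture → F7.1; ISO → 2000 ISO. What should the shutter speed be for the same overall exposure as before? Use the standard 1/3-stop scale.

Scene light: 1/3 stop darker.
Aperture: f/16 → f/14 → f/13 → f/11 → f/10 → f/9 → f/8 → f/7.1 — 2 1/3 stops opened up (brighter).
ISO: 4000 → 3200 → 2500 → 2000 — 1 stop dropped (darker).
Net so far: 1 stop brighter. Shutter speed: 1/200 → 1/250 → 1/320 → 1/400.

1/400s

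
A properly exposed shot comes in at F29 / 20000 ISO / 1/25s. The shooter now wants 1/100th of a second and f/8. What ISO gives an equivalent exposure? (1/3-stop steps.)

ISO 6400

Shutter speed: 1/25 → 1/30 → 1/40 → 1/50 → 1/60 → 1/80 → 1/100 — 2 stops faster (darker).
Aperture: f/29 → f/25 → f/22 → f/20 → f/18 → f/16 → f/14 → f/13 → f/11 → f/10 → f/9 → f/8 — 3 2/3 stops wider (brighter).
Net change so far: 1 2/3 stops brighter. Offset with the ISO: 20000 → 16000 → 12800 → 10000 → 8000 → 6400.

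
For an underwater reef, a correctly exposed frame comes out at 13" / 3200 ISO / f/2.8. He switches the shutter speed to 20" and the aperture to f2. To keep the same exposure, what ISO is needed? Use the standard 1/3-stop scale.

ISO 1000

Shutter speed: 13 → 15 → 20 — 2/3 stop longer (brighter).
Aperture: f/2.8 → f/2.5 → f/2.2 → f/2 — 1 stop opened up (brighter).
Net change so far: 1 2/3 stops brighter. Offset with the ISO: 3200 → 2500 → 2000 → 1600 → 1250 → 1000.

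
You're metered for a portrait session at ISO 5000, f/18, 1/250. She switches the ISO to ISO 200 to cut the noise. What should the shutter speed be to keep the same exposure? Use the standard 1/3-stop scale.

1/10s

ISO: 5000 → 4000 → 3200 → 2500 → 2000 → 1600 → 1250 → 1000 → 800 → 640 → 500 → 400 → 320 → 250 → 200 — 4 2/3 stops dropped (darker).
Need 4 2/3 stops brighter from the shutter speed: 1/250 → 1/200 → 1/160 → 1/125 → 1/100 → 1/80 → 1/60 → 1/50 → 1/40 → 1/30 → 1/25 → 1/20 → 1/15 → 1/13 → 1/10.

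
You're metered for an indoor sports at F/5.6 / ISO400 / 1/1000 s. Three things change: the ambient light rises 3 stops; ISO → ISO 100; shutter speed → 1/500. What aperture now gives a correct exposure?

f/11

Scene light: 3 stops brighter.
ISO: 400 → 200 → 100 — 2 stops lower (darker).
Shutter speed: 1/1000 → 1/500 — 1 stop slower (brighter).
Net so far: 2 stops brighter. Aperture: f/5.6 → f/8 → f/11.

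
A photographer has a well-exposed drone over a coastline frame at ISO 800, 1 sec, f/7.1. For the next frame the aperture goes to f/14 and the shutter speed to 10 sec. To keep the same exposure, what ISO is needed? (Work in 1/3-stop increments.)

Aperture: f/7.1 → f/8 → f/9 → f/10 → f/11 → f/13 → f/14 — 2 stops narrower (darker).
Shutter speed: 1 → 1.3 → 1.6 → 2 → 2.5 → 3.2 → 4 → 5 → 6 → 8 → 10 — 3 1/3 stops longer (brighter).
Net change so far: 1 1/3 stops brighter. Offset with the ISO: 800 → 640 → 500 → 400 → 320.

ISO 320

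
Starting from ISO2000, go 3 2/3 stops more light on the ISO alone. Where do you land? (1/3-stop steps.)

ISO 25600

ISO: 2000 → 2500 → 3200 → 4000 → 5000 → 6400 → 8000 → 10000 → 12800 → 16000 → 20000 → 25600 — 3 2/3 stops raised (brighter).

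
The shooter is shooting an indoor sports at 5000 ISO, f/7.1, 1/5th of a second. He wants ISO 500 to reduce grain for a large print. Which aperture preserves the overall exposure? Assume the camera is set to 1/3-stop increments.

f/2.2

ISO: 5000 → 4000 → 3200 → 2500 → 2000 → 1600 → 1250 → 1000 → 800 → 640 → 500 — 3 1/3 stops dropped (darker).
Need 3 1/3 stops brighter from the aperture: f/7.1 → f/6.3 → f/5.6 → f/5 → f/4.5 → f/4 → f/3.5 → f/3.2 → f/2.8 → f/2.5 → f/2.2.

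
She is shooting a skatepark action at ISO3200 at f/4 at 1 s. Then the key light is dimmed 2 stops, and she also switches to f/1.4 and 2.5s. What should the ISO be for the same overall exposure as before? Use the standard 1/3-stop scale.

Scene light: 2 stops darker.
Aperture: f/4 → f/3.5 → f/3.2 → f/2.8 → f/2.5 → f/2.2 → f/2 → f/1.8 → f/1.6 → f/1.4 — 3 stops wider (brighter).
Shutter speed: 1 → 1.3 → 1.6 → 2 → 2.5 — 1 1/3 stops slower (brighter).
Net so far: 2 1/3 stops brighter. ISO: 3200 → 2500 → 2000 → 1600 → 1250 → 1000 → 800 → 640.

ISO 640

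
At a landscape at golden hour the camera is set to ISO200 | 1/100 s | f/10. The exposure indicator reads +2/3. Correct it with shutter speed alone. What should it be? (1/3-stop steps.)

Overexposed by 2/3 stop → need 2/3 stop darker.
Shutter speed: 1/100 → 1/125 → 1/160.

1/160s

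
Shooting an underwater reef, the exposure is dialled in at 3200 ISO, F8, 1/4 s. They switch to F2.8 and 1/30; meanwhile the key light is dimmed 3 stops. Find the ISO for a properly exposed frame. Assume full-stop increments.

Scene light: 3 stops darker.
Aperture: f/8 → f/5.6 → f/4 → f/2.8 — 3 stops larger aperture (brighter).
Shutter speed: 1/4 → 1/8 → 1/15 → 1/30 — 3 stops shorter (darker).
Net so far: 3 stops darker. ISO: 3200 → 6400 → 12800 → 25600.

ISO 25600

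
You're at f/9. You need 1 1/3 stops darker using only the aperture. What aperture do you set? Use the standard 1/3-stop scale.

f/14

Aperture: f/9 → f/10 → f/11 → f/13 → f/14 — 1 1/3 stops narrower (darker).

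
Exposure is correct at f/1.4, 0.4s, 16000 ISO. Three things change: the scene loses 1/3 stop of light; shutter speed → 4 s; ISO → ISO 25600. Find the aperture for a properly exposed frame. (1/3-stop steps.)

Scene light: 1/3 stop darker.
Shutter speed: 0.4 → 0.5 → 0.6 → 0.8 → 1 → 1.3 → 1.6 → 2 → 2.5 → 3.2 → 4 — 3 1/3 stops longer (brighter).
ISO: 16000 → 20000 → 25600 — 2/3 stop higher (brighter).
Net so far: 3 2/3 stops brighter. Aperture: f/1.4 → f/1.6 → f/1.8 → f/2 → f/2.2 → f/2.5 → f/2.8 → f/3.2 → f/3.5 → f/4 → f/4.5 → f/5.

f/5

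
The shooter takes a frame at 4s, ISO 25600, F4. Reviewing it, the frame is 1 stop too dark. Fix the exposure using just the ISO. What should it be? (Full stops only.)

Underexposed by 1 stop → need 1 stop brighter.
ISO: 25600 → 51200.

ISO 51200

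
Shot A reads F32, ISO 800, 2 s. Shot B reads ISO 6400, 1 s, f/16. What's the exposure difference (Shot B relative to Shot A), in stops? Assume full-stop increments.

Aperture: f/32 → f/22 → f/16 — 2 stops larger aperture (brighter).
Shutter speed: 2 → 1 — 1 stop faster (darker).
ISO: 800 → 1600 → 3200 → 6400 — 3 stops higher (brighter).
Net: +2 −1 +3 = +4 stops.

4 stops brighter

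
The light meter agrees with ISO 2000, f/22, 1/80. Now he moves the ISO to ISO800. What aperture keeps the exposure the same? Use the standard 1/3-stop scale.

f/14

ISO: 2000 → 1600 → 1250 → 1000 → 800 — 1 1/3 stops dropped (darker).
Need 1 1/3 stops brighter from the aperture: f/22 → f/20 → f/18 → f/16 → f/14.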